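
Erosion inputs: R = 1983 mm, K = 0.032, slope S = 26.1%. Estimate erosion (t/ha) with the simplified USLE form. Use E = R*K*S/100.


Formula: E = R * K * S / 100  (simplified USLE)
R * K = 1983 * 0.032 = 63.456
E = 63.456 * 26.1 / 100 = 16.56 t/ha

16.56


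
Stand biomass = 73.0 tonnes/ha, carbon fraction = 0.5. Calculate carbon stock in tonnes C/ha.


Formula: Carbon Stock = Biomass * Carbon Fraction
C = 73.0 t/ha * 0.5
C = 36.5 t C/ha

36.5


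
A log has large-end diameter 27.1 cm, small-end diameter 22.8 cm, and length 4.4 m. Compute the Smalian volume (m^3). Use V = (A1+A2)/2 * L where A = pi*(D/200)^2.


Smalian: V = (A1 + A2)/2 * L,  A = pi*(D/200)^2
A1 = pi*(27.1/200)^2 = 0.05768 m^2
A2 = pi*(22.8/200)^2 = 0.040828 m^2
V = (0.05768+0.040828)/2*4.4 = 0.2167 m^3

0.2167


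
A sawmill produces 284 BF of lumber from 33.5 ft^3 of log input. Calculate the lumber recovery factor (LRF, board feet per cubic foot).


Formula: LRF = Lumber Output (BF) / Log Input (ft^3)
LRF = 284 BF / 33.5 ft^3
LRF = 8.48 BF/ft^3

8.48


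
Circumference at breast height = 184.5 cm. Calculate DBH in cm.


Formula: DBH = C / pi
DBH = 184.5 / pi
pi = 3.14159...
DBH = 58.7 cm

58.7


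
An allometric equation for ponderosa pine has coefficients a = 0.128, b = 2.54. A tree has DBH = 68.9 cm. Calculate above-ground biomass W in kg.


Formula: W = a * DBH^b  (allometric power law)
DBH^b = 68.9^2.54 = 46674.1936
W = 0.128 * 46674.1936 = 5974.3 kg

5974.3


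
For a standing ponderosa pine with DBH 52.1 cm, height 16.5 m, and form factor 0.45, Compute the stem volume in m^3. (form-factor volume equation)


Formula: V = pi * (DBH/200)^2 * H * ff
Radius = DBH/200 = 52.1/200 = 0.2605 m
Radius^2 = 0.2605^2 = 0.06786025 m^2
V = pi * 0.06786025 * 16.5 * 0.45
V = 1.583 m^3

1.583


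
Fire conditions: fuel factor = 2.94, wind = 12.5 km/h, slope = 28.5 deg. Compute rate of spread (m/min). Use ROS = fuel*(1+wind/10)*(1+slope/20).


Formula: ROS = fuel * (1 + wind/10) * (1 + slope/20)
Wind factor = 1 + 12.5/10 = 2.25
Slope factor = 1 + 28.5/20 = 2.425
ROS = 2.94 * 2.25 * 2.425 = 16.04 m/min

16.04


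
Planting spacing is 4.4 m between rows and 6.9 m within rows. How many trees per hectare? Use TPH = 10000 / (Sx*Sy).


Formula: TPH = 10000 m^2/ha / (spacing_x * spacing_y)
Area per tree = 4.4 m * 6.9 m = 30.36 m^2
TPH = 10000 / 30.36 = 329 trees/ha

329


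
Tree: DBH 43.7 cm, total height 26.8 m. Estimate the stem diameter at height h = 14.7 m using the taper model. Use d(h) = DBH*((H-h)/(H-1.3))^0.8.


Taper: d(h) = DBH * ((H - h) / (H - 1.3))^0.8
Numerator = H - h = 26.8 - 14.7 = 12.1 m
Denominator = H - 1.3 = 26.8 - 1.3 = 25.5 m
Ratio = 12.1 / 25.5 = 0.47451
d = 43.7 * 0.47451^0.8 = 24.1 cm

24.1


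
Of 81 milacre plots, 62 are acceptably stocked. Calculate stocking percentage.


Formula: Stocking % = stocked plots / total plots * 100
Stocking = 62 / 81 * 100
Stocking = 0.7654 * 100 = 76.5%

76.5


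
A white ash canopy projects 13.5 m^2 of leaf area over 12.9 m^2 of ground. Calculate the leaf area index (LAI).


Formula: LAI = total leaf area / ground area  (dimensionless)
LAI = 13.5 m^2 / 12.9 m^2
LAI = 1.05

1.05


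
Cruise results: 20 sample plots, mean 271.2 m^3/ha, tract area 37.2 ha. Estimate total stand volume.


Formula: Total Volume = Mean Volume per ha * Total Area
Total Volume = 271.2 m^3/ha * 37.2 ha
Total Volume = 10089 m^3

10089


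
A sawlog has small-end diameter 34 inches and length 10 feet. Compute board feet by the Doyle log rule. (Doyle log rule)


Doyle: BF = (D - 4)^2 * L / 16
Adjusted diameter = 34 - 4 = 30 in
(D-4)^2 = 30^2 = 900
BF = 900 * 10 / 16 = 563 BF

563


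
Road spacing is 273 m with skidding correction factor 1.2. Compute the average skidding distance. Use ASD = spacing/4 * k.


Formula: ASD = (spacing / 4) * correction
Uncorrected distance = spacing / 4 = 273 / 4 = 68.25 m
ASD = 68.25 * 1.2 = 82 m

82


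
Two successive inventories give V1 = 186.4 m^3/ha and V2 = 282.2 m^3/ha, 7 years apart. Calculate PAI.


Formula: PAI = (V_T2 - V_T1) / (T2 - T1)
Volume increment = 282.2 - 186.4 = 95.8 m^3/ha
PAI = 95.8 / 7 = 13.69 m^3/ha/year

13.69


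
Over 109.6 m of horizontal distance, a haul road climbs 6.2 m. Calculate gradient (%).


Formula: Gradient = rise / run * 100
Gradient = 6.2 / 109.6 * 100 = 5.7%

5.7


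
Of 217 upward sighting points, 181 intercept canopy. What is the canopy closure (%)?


Formula: Canopy closure = covered points / total points * 100
Closure = 181 / 217 * 100
Closure = 0.8341 * 100 = 83.4%

83.4


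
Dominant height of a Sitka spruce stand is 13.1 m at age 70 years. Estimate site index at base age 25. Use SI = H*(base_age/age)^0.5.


Formula: SI = H_dom * (base_age / age)^0.5
Age ratio = 25 / 70 = 0.35714
sqrt(age_ratio) = 0.59761
SI = 13.1 * 0.59761 = 7.8 m

7.8


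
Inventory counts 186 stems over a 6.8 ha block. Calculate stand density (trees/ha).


Formula: Stand Density = N_trees / Area_ha
Density = 186 trees / 6.8 ha
Density = 27 trees/ha

27


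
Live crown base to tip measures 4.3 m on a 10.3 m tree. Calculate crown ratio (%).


Formula: Crown Ratio = (Crown Length / Total Height) * 100
CR = (4.3 m / 10.3 m) * 100
CR = 0.4175 * 100 = 41.7%

41.7


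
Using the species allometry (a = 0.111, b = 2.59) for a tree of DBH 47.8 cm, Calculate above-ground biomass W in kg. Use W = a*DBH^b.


Formula: W = a * DBH^b  (allometric power law)
DBH^b = 47.8^2.59 = 22372.6924
W = 0.111 * 22372.6924 = 2483.4 kg

2483.4


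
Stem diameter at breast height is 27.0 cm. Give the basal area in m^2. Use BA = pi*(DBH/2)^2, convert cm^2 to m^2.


Formula: BA = pi * (DBH/2)^2 / 10000  (cm^2 to m^2)
Radius = DBH/2 = 27.0/2 = 13.5 cm
BA = pi * 13.5^2 / 10000
   = 572.5553 cm^2 / 10000
   = 0.0573 m^2

0.0573


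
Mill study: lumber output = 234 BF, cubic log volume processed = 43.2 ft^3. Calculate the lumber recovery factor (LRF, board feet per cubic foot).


Formula: LRF = Lumber Output (BF) / Log Input (ft^3)
LRF = 234 BF / 43.2 ft^3
LRF = 5.42 BF/ft^3

5.42


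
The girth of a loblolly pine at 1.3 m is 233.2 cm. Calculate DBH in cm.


Formula: DBH = C / pi
DBH = 233.2 / pi
pi = 3.14159...
DBH = 74.2 cm

74.2


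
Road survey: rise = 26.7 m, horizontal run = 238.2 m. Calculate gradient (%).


Formula: Gradient = rise / run * 100
Gradient = 26.7 / 238.2 * 100 = 11.2%

11.2


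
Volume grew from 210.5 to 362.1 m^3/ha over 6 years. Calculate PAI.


Formula: PAI = (V_T2 - V_T1) / (T2 - T1)
Volume increment = 362.1 - 210.5 = 151.6 m^3/ha
PAI = 151.6 / 6 = 25.27 m^3/ha/year

25.27


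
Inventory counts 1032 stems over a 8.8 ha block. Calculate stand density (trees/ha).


Formula: Stand Density = N_trees / Area_ha
Density = 1032 trees / 8.8 ha
Density = 117 trees/ha

117


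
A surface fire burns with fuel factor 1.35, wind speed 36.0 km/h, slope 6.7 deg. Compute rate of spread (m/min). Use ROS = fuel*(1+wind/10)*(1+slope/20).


Formula: ROS = fuel * (1 + wind/10) * (1 + slope/20)
Wind factor = 1 + 36.0/10 = 4.6
Slope factor = 1 + 6.7/20 = 1.335
ROS = 1.35 * 4.6 * 1.335 = 8.29 m/min

8.29


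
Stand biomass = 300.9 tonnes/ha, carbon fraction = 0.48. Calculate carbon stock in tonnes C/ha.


Formula: Carbon Stock = Biomass * Carbon Fraction
C = 300.9 t/ha * 0.48
C = 144.4 t C/ha

144.4


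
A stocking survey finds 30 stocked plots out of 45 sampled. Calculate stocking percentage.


Formula: Stocking % = stocked plots / total plots * 100
Stocking = 30 / 45 * 100
Stocking = 0.6667 * 100 = 66.7%

66.7


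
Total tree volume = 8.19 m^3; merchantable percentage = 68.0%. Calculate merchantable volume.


Formula: MV = V_total * (merchantable_pct / 100)
Merchantable fraction = 68.0% / 100 = 0.68
MV = 8.19 m^3 * 0.68 = 5.569 m^3

5.569


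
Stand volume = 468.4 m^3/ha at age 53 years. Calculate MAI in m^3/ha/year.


Formula: MAI = Total Volume / Stand Age
MAI = 468.4 m^3/ha / 53 years
MAI = 8.84 m^3/ha/year

8.84


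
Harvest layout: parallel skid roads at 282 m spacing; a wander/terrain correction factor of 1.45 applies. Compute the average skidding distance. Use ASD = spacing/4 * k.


Formula: ASD = (spacing / 4) * correction
Uncorrected distance = spacing / 4 = 282 / 4 = 70.5 m
ASD = 70.5 * 1.45 = 102 m

102


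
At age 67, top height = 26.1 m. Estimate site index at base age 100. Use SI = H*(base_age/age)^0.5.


Formula: SI = H_dom * (base_age / age)^0.5
Age ratio = 100 / 67 = 1.49254
sqrt(age_ratio) = 1.22169
SI = 26.1 * 1.22169 = 31.9 m

31.9


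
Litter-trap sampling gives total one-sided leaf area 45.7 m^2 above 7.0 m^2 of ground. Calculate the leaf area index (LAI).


Formula: LAI = total leaf area / ground area  (dimensionless)
LAI = 45.7 m^2 / 7.0 m^2
LAI = 6.53

6.53


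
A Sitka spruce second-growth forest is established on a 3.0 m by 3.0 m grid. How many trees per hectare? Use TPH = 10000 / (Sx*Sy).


Formula: TPH = 10000 m^2/ha / (spacing_x * spacing_y)
Area per tree = 3.0 m * 3.0 m = 9.0 m^2
TPH = 10000 / 9.0 = 1111 trees/ha

1111


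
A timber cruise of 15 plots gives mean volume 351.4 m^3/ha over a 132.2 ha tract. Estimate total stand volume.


Formula: Total Volume = Mean Volume per ha * Total Area
Total Volume = 351.4 m^3/ha * 132.2 ha
Total Volume = 46455 m^3

46455


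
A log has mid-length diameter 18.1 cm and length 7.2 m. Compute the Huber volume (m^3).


Huber: V = Am * L,  Am = pi*(Dm/200)^2
Am = pi*(18.1/200)^2 = 0.02573 m^2
V = 0.02573*7.2 = 0.1853 m^3

0.1853


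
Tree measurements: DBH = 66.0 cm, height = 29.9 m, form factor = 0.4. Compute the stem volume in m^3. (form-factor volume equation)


Formula: V = pi * (DBH/200)^2 * H * ff
Radius = DBH/200 = 66.0/200 = 0.33 m
Radius^2 = 0.33^2 = 0.1089 m^2
V = pi * 0.1089 * 29.9 * 0.4
V = 4.092 m^3

4.092


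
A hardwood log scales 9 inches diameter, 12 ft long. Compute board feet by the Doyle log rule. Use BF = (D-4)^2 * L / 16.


Doyle: BF = (D - 4)^2 * L / 16
Adjusted diameter = 9 - 4 = 5 in
(D-4)^2 = 5^2 = 25
BF = 25 * 12 / 16 = 19 BF

19


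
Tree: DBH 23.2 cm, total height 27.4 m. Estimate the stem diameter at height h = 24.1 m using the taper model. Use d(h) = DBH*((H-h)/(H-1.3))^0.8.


Taper: d(h) = DBH * ((H - h) / (H - 1.3))^0.8
Numerator = H - h = 27.4 - 24.1 = 3.3 m
Denominator = H - 1.3 = 27.4 - 1.3 = 26.1 m
Ratio = 3.3 / 26.1 = 0.12644
d = 23.2 * 0.12644^0.8 = 4.4 cm

4.4


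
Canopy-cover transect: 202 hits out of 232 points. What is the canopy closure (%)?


Formula: Canopy closure = covered points / total points * 100
Closure = 202 / 232 * 100
Closure = 0.8707 * 100 = 87.1%

87.1


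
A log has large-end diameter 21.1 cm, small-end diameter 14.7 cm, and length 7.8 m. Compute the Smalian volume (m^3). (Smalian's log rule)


Smalian: V = (A1 + A2)/2 * L,  A = pi*(D/200)^2
A1 = pi*(21.1/200)^2 = 0.034967 m^2
A2 = pi*(14.7/200)^2 = 0.016972 m^2
V = (0.034967+0.016972)/2*7.8 = 0.2026 m^3

0.2026


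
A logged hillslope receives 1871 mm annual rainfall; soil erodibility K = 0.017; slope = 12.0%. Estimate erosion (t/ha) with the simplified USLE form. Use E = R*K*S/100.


Formula: E = R * K * S / 100  (simplified USLE)
R * K = 1871 * 0.017 = 31.807
E = 31.807 * 12.0 / 100 = 3.82 t/ha

3.82


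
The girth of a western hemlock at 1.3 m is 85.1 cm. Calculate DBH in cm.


Formula: DBH = C / pi
DBH = 85.1 / pi
pi = 3.14159...
DBH = 27.1 cm

27.1


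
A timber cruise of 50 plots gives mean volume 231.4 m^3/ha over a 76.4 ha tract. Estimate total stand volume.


Formula: Total Volume = Mean Volume per ha * Total Area
Total Volume = 231.4 m^3/ha * 76.4 ha
Total Volume = 17679 m^3

17679


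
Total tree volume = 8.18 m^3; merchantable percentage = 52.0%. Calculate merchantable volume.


Formula: MV = V_total * (merchantable_pct / 100)
Merchantable fraction = 52.0% / 100 = 0.52
MV = 8.18 m^3 * 0.52 = 4.254 m^3

4.254


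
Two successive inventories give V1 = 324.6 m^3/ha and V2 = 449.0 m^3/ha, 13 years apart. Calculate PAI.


Formula: PAI = (V_T2 - V_T1) / (T2 - T1)
Volume increment = 449.0 - 324.6 = 124.4 m^3/ha
PAI = 124.4 / 13 = 9.57 m^3/ha/year

9.57


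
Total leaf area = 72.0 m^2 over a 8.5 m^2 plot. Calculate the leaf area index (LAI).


Formula: LAI = total leaf area / ground area  (dimensionless)
LAI = 72.0 m^2 / 8.5 m^2
LAI = 8.47

8.47


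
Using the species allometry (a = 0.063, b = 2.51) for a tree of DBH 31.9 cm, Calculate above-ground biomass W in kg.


Formula: W = a * DBH^b  (allometric power law)
DBH^b = 31.9^2.51 = 5949.9678
W = 0.063 * 5949.9678 = 374.8 kg

374.8


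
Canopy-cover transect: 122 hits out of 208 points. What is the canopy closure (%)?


Formula: Canopy closure = covered points / total points * 100
Closure = 122 / 208 * 100
Closure = 0.5865 * 100 = 58.7%

58.7


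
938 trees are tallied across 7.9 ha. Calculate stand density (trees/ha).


Formula: Stand Density = N_trees / Area_ha
Density = 938 trees / 7.9 ha
Density = 119 trees/ha

119


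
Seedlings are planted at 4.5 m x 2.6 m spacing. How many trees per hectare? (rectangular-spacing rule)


Formula: TPH = 10000 m^2/ha / (spacing_x * spacing_y)
Area per tree = 4.5 m * 2.6 m = 11.7 m^2
TPH = 10000 / 11.7 = 855 trees/ha

855


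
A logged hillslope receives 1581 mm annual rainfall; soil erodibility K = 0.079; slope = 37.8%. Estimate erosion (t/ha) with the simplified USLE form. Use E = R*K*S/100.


Formula: E = R * K * S / 100  (simplified USLE)
R * K = 1581 * 0.079 = 124.899
E = 124.899 * 37.8 / 100 = 47.21 t/ha

47.21


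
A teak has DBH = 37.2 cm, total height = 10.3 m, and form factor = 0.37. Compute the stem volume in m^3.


Formula: V = pi * (DBH/200)^2 * H * ff
Radius = DBH/200 = 37.2/200 = 0.186 m
Radius^2 = 0.186^2 = 0.034596 m^2
V = pi * 0.034596 * 10.3 * 0.37
V = 0.414 m^3

0.414


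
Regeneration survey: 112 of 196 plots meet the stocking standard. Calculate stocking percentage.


Formula: Stocking % = stocked plots / total plots * 100
Stocking = 112 / 196 * 100
Stocking = 0.5714 * 100 = 57.1%

57.1


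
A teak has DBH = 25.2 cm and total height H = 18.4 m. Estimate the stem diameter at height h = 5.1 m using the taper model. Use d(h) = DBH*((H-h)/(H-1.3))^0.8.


Taper: d(h) = DBH * ((H - h) / (H - 1.3))^0.8
Numerator = H - h = 18.4 - 5.1 = 13.3 m
Denominator = H - 1.3 = 18.4 - 1.3 = 17.1 m
Ratio = 13.3 / 17.1 = 0.77778
d = 25.2 * 0.77778^0.8 = 20.6 cm

20.6


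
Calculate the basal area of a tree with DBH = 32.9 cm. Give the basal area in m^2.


Formula: BA = pi * (DBH/2)^2 / 10000  (cm^2 to m^2)
Radius = DBH/2 = 32.9/2 = 16.45 cm
BA = pi * 16.45^2 / 10000
   = 850.1228 cm^2 / 10000
   = 0.085 m^2

0.085


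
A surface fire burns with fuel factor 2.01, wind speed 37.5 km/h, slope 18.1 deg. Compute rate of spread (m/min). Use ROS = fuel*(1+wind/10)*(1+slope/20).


Formula: ROS = fuel * (1 + wind/10) * (1 + slope/20)
Wind factor = 1 + 37.5/10 = 4.75
Slope factor = 1 + 18.1/20 = 1.905
ROS = 2.01 * 4.75 * 1.905 = 18.19 m/min

18.19


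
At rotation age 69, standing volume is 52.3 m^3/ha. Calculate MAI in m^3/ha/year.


Formula: MAI = Total Volume / Stand Age
MAI = 52.3 m^3/ha / 69 years
MAI = 0.76 m^3/ha/year

0.76


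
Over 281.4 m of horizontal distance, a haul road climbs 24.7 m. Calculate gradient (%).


Formula: Gradient = rise / run * 100
Gradient = 24.7 / 281.4 * 100 = 8.8%

8.8


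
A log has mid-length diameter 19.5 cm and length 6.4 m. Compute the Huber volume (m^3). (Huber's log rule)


Huber: V = Am * L,  Am = pi*(Dm/200)^2
Am = pi*(19.5/200)^2 = 0.029865 m^2
V = 0.029865*6.4 = 0.1911 m^3

0.1911


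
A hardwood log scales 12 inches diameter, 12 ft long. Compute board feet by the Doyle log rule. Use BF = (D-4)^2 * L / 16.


Doyle: BF = (D - 4)^2 * L / 16
Adjusted diameter = 12 - 4 = 8 in
(D-4)^2 = 8^2 = 64
BF = 64 * 12 / 16 = 48 BF

48


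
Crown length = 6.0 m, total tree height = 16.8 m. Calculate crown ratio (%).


Formula: Crown Ratio = (Crown Length / Total Height) * 100
CR = (6.0 m / 16.8 m) * 100
CR = 0.3571 * 100 = 35.7%

35.7


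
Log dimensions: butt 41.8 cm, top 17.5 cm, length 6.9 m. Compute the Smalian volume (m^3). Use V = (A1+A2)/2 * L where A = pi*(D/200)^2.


Smalian: V = (A1 + A2)/2 * L,  A = pi*(D/200)^2
A1 = pi*(41.8/200)^2 = 0.137228 m^2
A2 = pi*(17.5/200)^2 = 0.024053 m^2
V = (0.137228+0.024053)/2*6.9 = 0.5564 m^3

0.5564


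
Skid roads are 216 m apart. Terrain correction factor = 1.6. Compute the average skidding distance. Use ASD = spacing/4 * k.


Formula: ASD = (spacing / 4) * correction
Uncorrected distance = spacing / 4 = 216 / 4 = 54 m
ASD = 54 * 1.6 = 86 m

86


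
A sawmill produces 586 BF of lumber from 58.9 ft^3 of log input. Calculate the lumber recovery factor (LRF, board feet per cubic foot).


Formula: LRF = Lumber Output (BF) / Log Input (ft^3)
LRF = 586 BF / 58.9 ft^3
LRF = 9.95 BF/ft^3

9.95


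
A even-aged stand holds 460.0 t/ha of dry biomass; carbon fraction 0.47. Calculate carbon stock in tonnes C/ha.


Formula: Carbon Stock = Biomass * Carbon Fraction
C = 460.0 t/ha * 0.47
C = 216.2 t C/ha

216.2


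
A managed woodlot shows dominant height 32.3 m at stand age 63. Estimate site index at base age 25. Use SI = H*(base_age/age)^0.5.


Formula: SI = H_dom * (base_age / age)^0.5
Age ratio = 25 / 63 = 0.39683
sqrt(age_ratio) = 0.62994
SI = 32.3 * 0.62994 = 20.3 m

20.3


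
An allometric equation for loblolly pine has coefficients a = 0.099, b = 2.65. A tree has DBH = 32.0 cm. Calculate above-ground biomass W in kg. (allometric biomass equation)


Formula: W = a * DBH^b  (allometric power law)
DBH^b = 32.0^2.65 = 9741.9847
W = 0.099 * 9741.9847 = 964.5 kg

964.5


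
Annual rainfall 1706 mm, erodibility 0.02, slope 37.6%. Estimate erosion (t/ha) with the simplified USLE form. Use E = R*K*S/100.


Formula: E = R * K * S / 100  (simplified USLE)
R * K = 1706 * 0.02 = 34.12
E = 34.12 * 37.6 / 100 = 12.83 t/ha

12.83


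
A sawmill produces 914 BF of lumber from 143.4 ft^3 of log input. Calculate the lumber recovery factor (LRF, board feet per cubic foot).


Formula: LRF = Lumber Output (BF) / Log Input (ft^3)
LRF = 914 BF / 143.4 ft^3
LRF = 6.37 BF/ft^3

6.37


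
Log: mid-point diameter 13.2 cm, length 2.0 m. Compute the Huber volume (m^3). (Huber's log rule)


Huber: V = Am * L,  Am = pi*(Dm/200)^2
Am = pi*(13.2/200)^2 = 0.013685 m^2
V = 0.013685*2.0 = 0.0274 m^3

0.0274


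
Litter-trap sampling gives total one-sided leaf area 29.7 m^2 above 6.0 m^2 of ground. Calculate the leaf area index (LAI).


Formula: LAI = total leaf area / ground area  (dimensionless)
LAI = 29.7 m^2 / 6.0 m^2
LAI = 4.95

4.95


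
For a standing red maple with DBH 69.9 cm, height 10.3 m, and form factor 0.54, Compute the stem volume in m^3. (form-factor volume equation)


Formula: V = pi * (DBH/200)^2 * H * ff
Radius = DBH/200 = 69.9/200 = 0.3495 m
Radius^2 = 0.3495^2 = 0.12215025 m^2
V = pi * 0.12215025 * 10.3 * 0.54
V = 2.134 m^3

2.134


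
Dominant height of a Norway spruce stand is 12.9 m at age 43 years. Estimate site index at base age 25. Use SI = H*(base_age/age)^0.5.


Formula: SI = H_dom * (base_age / age)^0.5
Age ratio = 25 / 43 = 0.5814
sqrt(age_ratio) = 0.76249
SI = 12.9 * 0.76249 = 9.8 m

9.8


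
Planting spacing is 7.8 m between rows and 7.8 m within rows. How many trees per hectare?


Formula: TPH = 10000 m^2/ha / (spacing_x * spacing_y)
Area per tree = 7.8 m * 7.8 m = 60.84 m^2
TPH = 10000 / 60.84 = 164 trees/ha

164


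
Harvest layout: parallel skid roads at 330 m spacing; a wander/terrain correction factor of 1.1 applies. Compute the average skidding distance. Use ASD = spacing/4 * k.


Formula: ASD = (spacing / 4) * correction
Uncorrected distance = spacing / 4 = 330 / 4 = 82.5 m
ASD = 82.5 * 1.1 = 91 m

91


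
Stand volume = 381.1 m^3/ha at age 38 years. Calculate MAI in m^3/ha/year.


Formula: MAI = Total Volume / Stand Age
MAI = 381.1 m^3/ha / 38 years
MAI = 10.03 m^3/ha/year

10.03


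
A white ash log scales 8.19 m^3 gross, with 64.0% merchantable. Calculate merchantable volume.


Formula: MV = V_total * (merchantable_pct / 100)
Merchantable fraction = 64.0% / 100 = 0.64
MV = 8.19 m^3 * 0.64 = 5.242 m^3

5.242


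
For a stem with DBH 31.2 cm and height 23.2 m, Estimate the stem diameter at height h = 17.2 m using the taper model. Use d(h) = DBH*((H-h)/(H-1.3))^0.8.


Taper: d(h) = DBH * ((H - h) / (H - 1.3))^0.8
Numerator = H - h = 23.2 - 17.2 = 6.0 m
Denominator = H - 1.3 = 23.2 - 1.3 = 21.9 m
Ratio = 6.0 / 21.9 = 0.27397
d = 31.2 * 0.27397^0.8 = 11.1 cm

11.1


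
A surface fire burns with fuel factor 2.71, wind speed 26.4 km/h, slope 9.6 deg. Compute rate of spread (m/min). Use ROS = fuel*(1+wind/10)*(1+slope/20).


Formula: ROS = fuel * (1 + wind/10) * (1 + slope/20)
Wind factor = 1 + 26.4/10 = 3.64
Slope factor = 1 + 9.6/20 = 1.48
ROS = 2.71 * 3.64 * 1.48 = 14.6 m/min

14.6


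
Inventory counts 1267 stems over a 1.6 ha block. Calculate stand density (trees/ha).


Formula: Stand Density = N_trees / Area_ha
Density = 1267 trees / 1.6 ha
Density = 792 trees/ha

792


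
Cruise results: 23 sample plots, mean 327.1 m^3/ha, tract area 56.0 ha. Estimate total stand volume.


Formula: Total Volume = Mean Volume per ha * Total Area
Total Volume = 327.1 m^3/ha * 56.0 ha
Total Volume = 18318 m^3

18318


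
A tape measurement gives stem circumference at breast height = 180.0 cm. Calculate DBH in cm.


Formula: DBH = C / pi
DBH = 180.0 / pi
pi = 3.14159...
DBH = 57.3 cm

57.3


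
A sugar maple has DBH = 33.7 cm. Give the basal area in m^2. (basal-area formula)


Formula: BA = pi * (DBH/2)^2 / 10000  (cm^2 to m^2)
Radius = DBH/2 = 33.7/2 = 16.85 cm
BA = pi * 16.85^2 / 10000
   = 891.9688 cm^2 / 10000
   = 0.0892 m^2

0.0892


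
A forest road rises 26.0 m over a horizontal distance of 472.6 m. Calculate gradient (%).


Formula: Gradient = rise / run * 100
Gradient = 26.0 / 472.6 * 100 = 5.5%

5.5


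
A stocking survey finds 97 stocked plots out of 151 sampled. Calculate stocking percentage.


Formula: Stocking % = stocked plots / total plots * 100
Stocking = 97 / 151 * 100
Stocking = 0.6424 * 100 = 64.2%

64.2


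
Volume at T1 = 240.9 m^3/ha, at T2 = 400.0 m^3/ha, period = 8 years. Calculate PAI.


Formula: PAI = (V_T2 - V_T1) / (T2 - T1)
Volume increment = 400.0 - 240.9 = 159.1 m^3/ha
PAI = 159.1 / 8 = 19.89 m^3/ha/year

19.89


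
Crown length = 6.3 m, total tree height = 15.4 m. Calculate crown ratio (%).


Formula: Crown Ratio = (Crown Length / Total Height) * 100
CR = (6.3 m / 15.4 m) * 100
CR = 0.4091 * 100 = 40.9%

40.9


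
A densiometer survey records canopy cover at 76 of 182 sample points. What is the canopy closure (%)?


Formula: Canopy closure = covered points / total points * 100
Closure = 76 / 182 * 100
Closure = 0.4176 * 100 = 41.8%

41.8


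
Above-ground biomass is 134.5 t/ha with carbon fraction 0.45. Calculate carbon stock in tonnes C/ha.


Formula: Carbon Stock = Biomass * Carbon Fraction
C = 134.5 t/ha * 0.45
C = 60.5 t C/ha

60.5


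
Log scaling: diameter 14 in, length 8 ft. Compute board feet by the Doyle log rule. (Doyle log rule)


Doyle: BF = (D - 4)^2 * L / 16
Adjusted diameter = 14 - 4 = 10 in
(D-4)^2 = 10^2 = 100
BF = 100 * 8 / 16 = 50 BF

50


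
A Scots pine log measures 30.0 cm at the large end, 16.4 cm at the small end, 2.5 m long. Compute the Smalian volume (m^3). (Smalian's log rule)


Smalian: V = (A1 + A2)/2 * L,  A = pi*(D/200)^2
A1 = pi*(30.0/200)^2 = 0.070686 m^2
A2 = pi*(16.4/200)^2 = 0.021124 m^2
V = (0.070686+0.021124)/2*2.5 = 0.1148 m^3

0.1148


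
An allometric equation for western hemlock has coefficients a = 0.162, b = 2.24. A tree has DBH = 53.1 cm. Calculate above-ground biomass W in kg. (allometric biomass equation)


Formula: W = a * DBH^b  (allometric power law)
DBH^b = 53.1^2.24 = 7314.9562
W = 0.162 * 7314.9562 = 1185.0 kg

1185.0


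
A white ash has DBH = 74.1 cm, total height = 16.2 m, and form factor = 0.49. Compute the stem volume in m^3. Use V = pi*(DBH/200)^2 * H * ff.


Formula: V = pi * (DBH/200)^2 * H * ff
Radius = DBH/200 = 74.1/200 = 0.3705 m
Radius^2 = 0.3705^2 = 0.13727025 m^2
V = pi * 0.13727025 * 16.2 * 0.49
V = 3.423 m^3

3.423


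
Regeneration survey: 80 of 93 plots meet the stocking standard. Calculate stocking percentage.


Formula: Stocking % = stocked plots / total plots * 100
Stocking = 80 / 93 * 100
Stocking = 0.8602 * 100 = 86.0%

86.0


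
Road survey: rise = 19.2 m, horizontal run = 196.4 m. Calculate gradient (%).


Formula: Gradient = rise / run * 100
Gradient = 19.2 / 196.4 * 100 = 9.8%

9.8


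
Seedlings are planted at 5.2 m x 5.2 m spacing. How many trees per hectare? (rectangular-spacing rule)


Formula: TPH = 10000 m^2/ha / (spacing_x * spacing_y)
Area per tree = 5.2 m * 5.2 m = 27.04 m^2
TPH = 10000 / 27.04 = 370 trees/ha

370


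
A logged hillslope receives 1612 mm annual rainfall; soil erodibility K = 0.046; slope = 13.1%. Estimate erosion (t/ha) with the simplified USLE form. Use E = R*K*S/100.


Formula: E = R * K * S / 100  (simplified USLE)
R * K = 1612 * 0.046 = 74.152
E = 74.152 * 13.1 / 100 = 9.71 t/ha

9.71


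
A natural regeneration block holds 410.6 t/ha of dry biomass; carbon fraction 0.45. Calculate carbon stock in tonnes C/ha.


Formula: Carbon Stock = Biomass * Carbon Fraction
C = 410.6 t/ha * 0.45
C = 184.8 t C/ha

184.8


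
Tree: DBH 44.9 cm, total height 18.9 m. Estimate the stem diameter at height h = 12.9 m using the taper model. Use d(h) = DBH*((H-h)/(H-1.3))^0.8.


Taper: d(h) = DBH * ((H - h) / (H - 1.3))^0.8
Numerator = H - h = 18.9 - 12.9 = 6.0 m
Denominator = H - 1.3 = 18.9 - 1.3 = 17.6 m
Ratio = 6.0 / 17.6 = 0.34091
d = 44.9 * 0.34091^0.8 = 19.0 cm

19.0


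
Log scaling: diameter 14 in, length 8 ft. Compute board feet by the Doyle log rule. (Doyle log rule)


Doyle: BF = (D - 4)^2 * L / 16
Adjusted diameter = 14 - 4 = 10 in
(D-4)^2 = 10^2 = 100
BF = 100 * 8 / 16 = 50 BF

50


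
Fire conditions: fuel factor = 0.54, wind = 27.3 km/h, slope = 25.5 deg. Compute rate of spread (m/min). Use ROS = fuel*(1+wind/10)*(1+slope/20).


Formula: ROS = fuel * (1 + wind/10) * (1 + slope/20)
Wind factor = 1 + 27.3/10 = 3.73
Slope factor = 1 + 25.5/20 = 2.275
ROS = 0.54 * 3.73 * 2.275 = 4.58 m/min

4.58


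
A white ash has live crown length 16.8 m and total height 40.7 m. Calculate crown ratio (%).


Formula: Crown Ratio = (Crown Length / Total Height) * 100
CR = (16.8 m / 40.7 m) * 100
CR = 0.4128 * 100 = 41.3%

41.3


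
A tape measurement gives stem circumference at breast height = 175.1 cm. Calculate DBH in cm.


Formula: DBH = C / pi
DBH = 175.1 / pi
pi = 3.14159...
DBH = 55.7 cm

55.7


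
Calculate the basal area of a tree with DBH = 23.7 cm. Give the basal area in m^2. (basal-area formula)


Formula: BA = pi * (DBH/2)^2 / 10000  (cm^2 to m^2)
Radius = DBH/2 = 23.7/2 = 11.85 cm
BA = pi * 11.85^2 / 10000
   = 441.1503 cm^2 / 10000
   = 0.0441 m^2

0.0441


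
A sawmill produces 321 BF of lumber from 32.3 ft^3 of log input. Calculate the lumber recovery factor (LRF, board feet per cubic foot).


Formula: LRF = Lumber Output (BF) / Log Input (ft^3)
LRF = 321 BF / 32.3 ft^3
LRF = 9.94 BF/ft^3

9.94


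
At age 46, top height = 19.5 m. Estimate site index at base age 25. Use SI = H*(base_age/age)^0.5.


Formula: SI = H_dom * (base_age / age)^0.5
Age ratio = 25 / 46 = 0.54348
sqrt(age_ratio) = 0.73721
SI = 19.5 * 0.73721 = 14.4 m

14.4


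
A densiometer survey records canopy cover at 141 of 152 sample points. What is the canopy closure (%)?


Formula: Canopy closure = covered points / total points * 100
Closure = 141 / 152 * 100
Closure = 0.9276 * 100 = 92.8%

92.8


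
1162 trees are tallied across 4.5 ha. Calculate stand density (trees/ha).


Formula: Stand Density = N_trees / Area_ha
Density = 1162 trees / 4.5 ha
Density = 258 trees/ha

258


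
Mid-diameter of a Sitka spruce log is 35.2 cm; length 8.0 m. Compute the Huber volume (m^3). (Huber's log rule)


Huber: V = Am * L,  Am = pi*(Dm/200)^2
Am = pi*(35.2/200)^2 = 0.097314 m^2
V = 0.097314*8.0 = 0.7785 m^3

0.7785


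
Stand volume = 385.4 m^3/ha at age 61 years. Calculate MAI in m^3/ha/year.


Formula: MAI = Total Volume / Stand Age
MAI = 385.4 m^3/ha / 61 years
MAI = 6.32 m^3/ha/year

6.32


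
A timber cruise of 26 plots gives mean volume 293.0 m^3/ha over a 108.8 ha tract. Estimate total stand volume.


Formula: Total Volume = Mean Volume per ha * Total Area
Total Volume = 293.0 m^3/ha * 108.8 ha
Total Volume = 31878 m^3

31878


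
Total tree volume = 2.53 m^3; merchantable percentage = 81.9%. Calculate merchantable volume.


Formula: MV = V_total * (merchantable_pct / 100)
Merchantable fraction = 81.9% / 100 = 0.819
MV = 2.53 m^3 * 0.819 = 2.072 m^3

2.072


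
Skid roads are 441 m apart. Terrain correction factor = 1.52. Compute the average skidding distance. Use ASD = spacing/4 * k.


Formula: ASD = (spacing / 4) * correction
Uncorrected distance = spacing / 4 = 441 / 4 = 110.25 m
ASD = 110.25 * 1.52 = 168 m

168


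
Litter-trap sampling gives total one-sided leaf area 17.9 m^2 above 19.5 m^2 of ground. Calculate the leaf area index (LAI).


Formula: LAI = total leaf area / ground area  (dimensionless)
LAI = 17.9 m^2 / 19.5 m^2
LAI = 0.92

0.92


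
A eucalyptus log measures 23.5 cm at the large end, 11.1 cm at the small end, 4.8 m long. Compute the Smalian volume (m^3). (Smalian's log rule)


Smalian: V = (A1 + A2)/2 * L,  A = pi*(D/200)^2
A1 = pi*(23.5/200)^2 = 0.043374 m^2
A2 = pi*(11.1/200)^2 = 0.009677 m^2
V = (0.043374+0.009677)/2*4.8 = 0.1273 m^3

0.1273


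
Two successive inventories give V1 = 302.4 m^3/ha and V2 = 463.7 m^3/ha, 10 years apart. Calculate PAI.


Formula: PAI = (V_T2 - V_T1) / (T2 - T1)
Volume increment = 463.7 - 302.4 = 161.3 m^3/ha
PAI = 161.3 / 10 = 16.13 m^3/ha/year

16.13


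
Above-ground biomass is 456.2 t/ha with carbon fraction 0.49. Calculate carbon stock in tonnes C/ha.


Formula: Carbon Stock = Biomass * Carbon Fraction
C = 456.2 t/ha * 0.49
C = 223.5 t C/ha

223.5


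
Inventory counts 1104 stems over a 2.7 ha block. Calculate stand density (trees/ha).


Formula: Stand Density = N_trees / Area_ha
Density = 1104 trees / 2.7 ha
Density = 409 trees/ha

409


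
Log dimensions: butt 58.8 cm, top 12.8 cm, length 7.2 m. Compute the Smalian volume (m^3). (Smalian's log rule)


Smalian: V = (A1 + A2)/2 * L,  A = pi*(D/200)^2
A1 = pi*(58.8/200)^2 = 0.271547 m^2
A2 = pi*(12.8/200)^2 = 0.012868 m^2
V = (0.271547+0.012868)/2*7.2 = 1.0239 m^3

1.0239


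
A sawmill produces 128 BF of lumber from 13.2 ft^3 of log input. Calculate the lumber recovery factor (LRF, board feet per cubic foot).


Formula: LRF = Lumber Output (BF) / Log Input (ft^3)
LRF = 128 BF / 13.2 ft^3
LRF = 9.7 BF/ft^3

9.7


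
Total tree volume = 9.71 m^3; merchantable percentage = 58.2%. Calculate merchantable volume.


Formula: MV = V_total * (merchantable_pct / 100)
Merchantable fraction = 58.2% / 100 = 0.582
MV = 9.71 m^3 * 0.582 = 5.651 m^3

5.651


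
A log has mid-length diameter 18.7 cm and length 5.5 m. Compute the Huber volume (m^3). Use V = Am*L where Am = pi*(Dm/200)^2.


Huber: V = Am * L,  Am = pi*(Dm/200)^2
Am = pi*(18.7/200)^2 = 0.027465 m^2
V = 0.027465*5.5 = 0.1511 m^3

0.1511


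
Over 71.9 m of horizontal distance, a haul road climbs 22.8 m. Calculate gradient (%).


Formula: Gradient = rise / run * 100
Gradient = 22.8 / 71.9 * 100 = 31.7%

31.7


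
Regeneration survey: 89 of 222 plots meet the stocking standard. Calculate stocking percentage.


Formula: Stocking % = stocked plots / total plots * 100
Stocking = 89 / 222 * 100
Stocking = 0.4009 * 100 = 40.1%

40.1


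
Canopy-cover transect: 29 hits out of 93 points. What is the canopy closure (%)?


Formula: Canopy closure = covered points / total points * 100
Closure = 29 / 93 * 100
Closure = 0.3118 * 100 = 31.2%

31.2


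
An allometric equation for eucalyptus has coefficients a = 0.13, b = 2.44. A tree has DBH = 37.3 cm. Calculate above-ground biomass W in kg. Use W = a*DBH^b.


Formula: W = a * DBH^b  (allometric power law)
DBH^b = 37.3^2.44 = 6838.637
W = 0.13 * 6838.637 = 889.0 kg

889.0


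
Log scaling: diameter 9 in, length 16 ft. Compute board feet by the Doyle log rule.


Doyle: BF = (D - 4)^2 * L / 16
Adjusted diameter = 9 - 4 = 5 in
(D-4)^2 = 5^2 = 25
BF = 25 * 16 / 16 = 25 BF

25


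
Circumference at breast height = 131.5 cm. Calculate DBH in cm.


Formula: DBH = C / pi
DBH = 131.5 / pi
pi = 3.14159...
DBH = 41.9 cm

41.9


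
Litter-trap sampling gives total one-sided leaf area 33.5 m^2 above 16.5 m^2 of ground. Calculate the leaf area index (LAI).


Formula: LAI = total leaf area / ground area  (dimensionless)
LAI = 33.5 m^2 / 16.5 m^2
LAI = 2.03

2.03


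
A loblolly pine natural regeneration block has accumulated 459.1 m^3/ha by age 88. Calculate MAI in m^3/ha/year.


Formula: MAI = Total Volume / Stand Age
MAI = 459.1 m^3/ha / 88 years
MAI = 5.22 m^3/ha/year

5.22


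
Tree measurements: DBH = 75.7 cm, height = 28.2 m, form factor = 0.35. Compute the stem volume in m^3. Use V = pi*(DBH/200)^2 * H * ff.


Formula: V = pi * (DBH/200)^2 * H * ff
Radius = DBH/200 = 75.7/200 = 0.3785 m
Radius^2 = 0.3785^2 = 0.14326225 m^2
V = pi * 0.14326225 * 28.2 * 0.35
V = 4.442 m^3

4.442


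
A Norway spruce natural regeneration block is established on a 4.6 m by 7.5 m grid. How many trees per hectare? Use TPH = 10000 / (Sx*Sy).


Formula: TPH = 10000 m^2/ha / (spacing_x * spacing_y)
Area per tree = 4.6 m * 7.5 m = 34.5 m^2
TPH = 10000 / 34.5 = 290 trees/ha

290


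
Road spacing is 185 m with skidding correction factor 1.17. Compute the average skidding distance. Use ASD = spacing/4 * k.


Formula: ASD = (spacing / 4) * correction
Uncorrected distance = spacing / 4 = 185 / 4 = 46.25 m
ASD = 46.25 * 1.17 = 54 m

54


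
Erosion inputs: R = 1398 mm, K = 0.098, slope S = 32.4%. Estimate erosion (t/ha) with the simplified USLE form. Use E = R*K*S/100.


Formula: E = R * K * S / 100  (simplified USLE)
R * K = 1398 * 0.098 = 137.004
E = 137.004 * 32.4 / 100 = 44.39 t/ha

44.39


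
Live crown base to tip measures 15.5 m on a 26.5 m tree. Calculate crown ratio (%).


Formula: Crown Ratio = (Crown Length / Total Height) * 100
CR = (15.5 m / 26.5 m) * 100
CR = 0.5849 * 100 = 58.5%

58.5


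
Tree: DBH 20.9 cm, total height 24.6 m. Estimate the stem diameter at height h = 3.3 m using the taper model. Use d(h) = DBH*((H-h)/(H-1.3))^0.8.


Taper: d(h) = DBH * ((H - h) / (H - 1.3))^0.8
Numerator = H - h = 24.6 - 3.3 = 21.3 m
Denominator = H - 1.3 = 24.6 - 1.3 = 23.3 m
Ratio = 21.3 / 23.3 = 0.91416
d = 20.9 * 0.91416^0.8 = 19.5 cm

19.5


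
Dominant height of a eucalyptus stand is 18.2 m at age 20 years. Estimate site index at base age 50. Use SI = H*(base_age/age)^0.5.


Formula: SI = H_dom * (base_age / age)^0.5
Age ratio = 50 / 20 = 2.5
sqrt(age_ratio) = 1.58114
SI = 18.2 * 1.58114 = 28.8 m

28.8


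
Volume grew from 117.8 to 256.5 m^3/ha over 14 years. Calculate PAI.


Formula: PAI = (V_T2 - V_T1) / (T2 - T1)
Volume increment = 256.5 - 117.8 = 138.7 m^3/ha
PAI = 138.7 / 14 = 9.91 m^3/ha/year

9.91


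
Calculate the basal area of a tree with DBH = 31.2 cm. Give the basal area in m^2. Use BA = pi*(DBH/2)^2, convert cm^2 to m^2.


Formula: BA = pi * (DBH/2)^2 / 10000  (cm^2 to m^2)
Radius = DBH/2 = 31.2/2 = 15.6 cm
BA = pi * 15.6^2 / 10000
   = 764.538 cm^2 / 10000
   = 0.0765 m^2

0.0765


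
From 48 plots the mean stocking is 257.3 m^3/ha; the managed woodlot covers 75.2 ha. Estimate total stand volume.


Formula: Total Volume = Mean Volume per ha * Total Area
Total Volume = 257.3 m^3/ha * 75.2 ha
Total Volume = 19349 m^3

19349


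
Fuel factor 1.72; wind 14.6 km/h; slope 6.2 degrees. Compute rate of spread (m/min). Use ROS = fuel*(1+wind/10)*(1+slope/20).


Formula: ROS = fuel * (1 + wind/10) * (1 + slope/20)
Wind factor = 1 + 14.6/10 = 2.46
Slope factor = 1 + 6.2/20 = 1.31
ROS = 1.72 * 2.46 * 1.31 = 5.54 m/min

5.54


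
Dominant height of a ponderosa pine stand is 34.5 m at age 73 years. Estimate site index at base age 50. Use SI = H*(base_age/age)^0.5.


Formula: SI = H_dom * (base_age / age)^0.5
Age ratio = 50 / 73 = 0.68493
sqrt(age_ratio) = 0.82761
SI = 34.5 * 0.82761 = 28.6 m

28.6


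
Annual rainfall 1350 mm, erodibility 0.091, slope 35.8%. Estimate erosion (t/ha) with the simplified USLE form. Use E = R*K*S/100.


Formula: E = R * K * S / 100  (simplified USLE)
R * K = 1350 * 0.091 = 122.85
E = 122.85 * 35.8 / 100 = 43.98 t/ha

43.98


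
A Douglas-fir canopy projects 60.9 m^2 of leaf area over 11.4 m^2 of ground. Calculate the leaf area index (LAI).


Formula: LAI = total leaf area / ground area  (dimensionless)
LAI = 60.9 m^2 / 11.4 m^2
LAI = 5.34

5.34


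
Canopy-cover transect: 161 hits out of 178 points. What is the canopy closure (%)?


Formula: Canopy closure = covered points / total points * 100
Closure = 161 / 178 * 100
Closure = 0.9045 * 100 = 90.4%

90.4


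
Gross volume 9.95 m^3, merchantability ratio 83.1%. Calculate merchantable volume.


Formula: MV = V_total * (merchantable_pct / 100)
Merchantable fraction = 83.1% / 100 = 0.831
MV = 9.95 m^3 * 0.831 = 8.268 m^3

8.268


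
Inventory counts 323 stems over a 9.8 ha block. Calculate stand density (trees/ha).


Formula: Stand Density = N_trees / Area_ha
Density = 323 trees / 9.8 ha
Density = 33 trees/ha

33


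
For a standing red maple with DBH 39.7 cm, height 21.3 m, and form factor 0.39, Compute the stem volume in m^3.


Formula: V = pi * (DBH/200)^2 * H * ff
Radius = DBH/200 = 39.7/200 = 0.1985 m
Radius^2 = 0.1985^2 = 0.03940225 m^2
V = pi * 0.03940225 * 21.3 * 0.39
V = 1.028 m^3

1.028


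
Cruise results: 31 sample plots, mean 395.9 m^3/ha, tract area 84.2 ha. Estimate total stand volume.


Formula: Total Volume = Mean Volume per ha * Total Area
Total Volume = 395.9 m^3/ha * 84.2 ha
Total Volume = 33335 m^3

33335


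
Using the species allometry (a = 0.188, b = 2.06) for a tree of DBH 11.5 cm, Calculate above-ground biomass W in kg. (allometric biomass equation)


Formula: W = a * DBH^b  (allometric power law)
DBH^b = 11.5^2.06 = 153.122
W = 0.188 * 153.122 = 28.8 kg

28.8


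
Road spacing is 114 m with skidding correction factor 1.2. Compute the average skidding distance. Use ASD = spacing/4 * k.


Formula: ASD = (spacing / 4) * correction
Uncorrected distance = spacing / 4 = 114 / 4 = 28.5 m
ASD = 28.5 * 1.2 = 34 m

34


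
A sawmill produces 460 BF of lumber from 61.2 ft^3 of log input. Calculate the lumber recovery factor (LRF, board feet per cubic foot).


Formula: LRF = Lumber Output (BF) / Log Input (ft^3)
LRF = 460 BF / 61.2 ft^3
LRF = 7.52 BF/ft^3

7.52


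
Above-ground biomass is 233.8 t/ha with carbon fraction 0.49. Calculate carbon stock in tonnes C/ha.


Formula: Carbon Stock = Biomass * Carbon Fraction
C = 233.8 t/ha * 0.49
C = 114.6 t C/ha

114.6


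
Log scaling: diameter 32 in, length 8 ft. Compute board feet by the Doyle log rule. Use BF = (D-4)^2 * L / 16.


Doyle: BF = (D - 4)^2 * L / 16
Adjusted diameter = 32 - 4 = 28 in
(D-4)^2 = 28^2 = 784
BF = 784 * 8 / 16 = 392 BF

392


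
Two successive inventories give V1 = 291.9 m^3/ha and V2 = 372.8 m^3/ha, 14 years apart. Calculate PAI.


Formula: PAI = (V_T2 - V_T1) / (T2 - T1)
Volume increment = 372.8 - 291.9 = 80.9 m^3/ha
PAI = 80.9 / 14 = 5.78 m^3/ha/year

5.78
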